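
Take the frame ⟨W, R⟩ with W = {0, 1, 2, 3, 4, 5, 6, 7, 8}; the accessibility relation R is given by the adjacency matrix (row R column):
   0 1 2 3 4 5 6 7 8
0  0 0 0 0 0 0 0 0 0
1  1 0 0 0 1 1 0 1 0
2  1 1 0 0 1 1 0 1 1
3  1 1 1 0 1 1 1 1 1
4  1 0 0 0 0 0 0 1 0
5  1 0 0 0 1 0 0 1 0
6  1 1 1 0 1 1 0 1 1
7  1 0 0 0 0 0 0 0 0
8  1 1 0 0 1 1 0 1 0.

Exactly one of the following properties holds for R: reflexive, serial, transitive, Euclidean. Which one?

Reflexive: no — 0 is not related to itself.
Serial: no — 0 has no R-successor.
Transitive: yes — every two-step R-path is closed by a direct edge.
Euclidean: no — 1 R 0 and 1 R 4, but not 0 R 4.
Only transitive holds.

transitive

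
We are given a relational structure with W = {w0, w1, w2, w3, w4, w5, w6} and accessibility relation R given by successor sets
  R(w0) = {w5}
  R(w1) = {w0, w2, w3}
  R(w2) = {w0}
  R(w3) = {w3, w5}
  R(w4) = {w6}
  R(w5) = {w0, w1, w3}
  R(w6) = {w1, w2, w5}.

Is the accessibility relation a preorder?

No

Reflexive: no — w0 is not related to itself.
Transitive: no — w0 R w5 and w5 R w1, but not w0 R w1.
So R is not a preorder.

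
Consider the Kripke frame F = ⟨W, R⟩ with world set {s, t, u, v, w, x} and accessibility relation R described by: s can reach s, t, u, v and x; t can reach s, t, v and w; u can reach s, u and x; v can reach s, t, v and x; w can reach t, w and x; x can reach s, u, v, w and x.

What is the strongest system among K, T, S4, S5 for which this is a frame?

Reflexive (axiom T): yes — every world is R-related to itself.
Transitive (axiom 4): no — s R t and t R w, but not s R w.
Euclidean (axiom 5): no — s R t and s R u, but not t R u.
So F validates K, T; S4 would additionally require R to be transitive. The strongest is T.

T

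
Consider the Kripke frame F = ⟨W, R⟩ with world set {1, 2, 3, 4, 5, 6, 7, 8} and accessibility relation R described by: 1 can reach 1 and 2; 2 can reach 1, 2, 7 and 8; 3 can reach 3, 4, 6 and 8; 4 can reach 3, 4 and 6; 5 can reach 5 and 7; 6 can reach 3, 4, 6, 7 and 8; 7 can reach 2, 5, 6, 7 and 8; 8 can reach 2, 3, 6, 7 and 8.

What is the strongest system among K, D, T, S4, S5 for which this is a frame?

Serial (axiom D): yes — every world has a successor (e.g. 1 R 1).
Reflexive (axiom T): yes — every world is R-related to itself.
Transitive (axiom 4): no — 1 R 2 and 2 R 7, but not 1 R 7.
Euclidean (axiom 5): no — 2 R 1 and 2 R 7, but not 1 R 7.
So F validates K, D, T; S4 would additionally require R to be transitive. The strongest is T.

T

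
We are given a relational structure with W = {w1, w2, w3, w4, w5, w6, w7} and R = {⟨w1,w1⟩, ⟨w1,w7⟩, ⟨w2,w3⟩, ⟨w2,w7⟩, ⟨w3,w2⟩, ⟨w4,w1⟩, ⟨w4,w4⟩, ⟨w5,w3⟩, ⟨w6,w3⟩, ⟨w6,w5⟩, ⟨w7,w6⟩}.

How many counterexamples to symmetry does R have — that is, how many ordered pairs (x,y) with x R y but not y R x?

Enumerating: (w1,w7), (w2,w7), (w4,w1), (w5,w3), (w6,w3), (w6,w5), (w7,w6).

7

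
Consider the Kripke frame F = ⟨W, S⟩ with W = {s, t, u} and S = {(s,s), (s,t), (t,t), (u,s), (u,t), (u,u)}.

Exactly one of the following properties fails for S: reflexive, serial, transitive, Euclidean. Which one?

Euclidean

Reflexive: yes — every world is S-related to itself.
Serial: yes — every world has a successor (e.g. s S s).
Transitive: yes — every two-step S-path is closed by a direct edge.
Euclidean: no — u S t and u S s, but not t S s.
Only Euclidean fails.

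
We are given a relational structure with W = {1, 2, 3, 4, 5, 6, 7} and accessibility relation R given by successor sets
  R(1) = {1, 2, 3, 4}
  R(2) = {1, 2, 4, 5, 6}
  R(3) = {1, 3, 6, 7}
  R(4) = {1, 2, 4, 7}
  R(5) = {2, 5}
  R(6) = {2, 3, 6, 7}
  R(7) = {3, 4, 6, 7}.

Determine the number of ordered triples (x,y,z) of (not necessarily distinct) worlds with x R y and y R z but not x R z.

Enumerating: (1,2,5), (1,2,6), (1,3,6), (1,3,7), (1,4,7), (2,1,3), (2,4,7), (2,6,3), (2,6,7), (3,1,2), (3,1,4), (3,6,2), … and 18 more.
Total: 30.

30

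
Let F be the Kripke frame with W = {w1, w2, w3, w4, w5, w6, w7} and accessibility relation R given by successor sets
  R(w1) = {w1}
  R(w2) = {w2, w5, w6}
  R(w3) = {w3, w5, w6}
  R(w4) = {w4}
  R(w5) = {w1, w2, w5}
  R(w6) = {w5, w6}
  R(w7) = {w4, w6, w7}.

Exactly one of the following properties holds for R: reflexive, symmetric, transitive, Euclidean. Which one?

reflexive

Reflexive: yes — every world is R-related to itself.
Symmetric: no — w2 R w6 but not w6 R w2.
Transitive: no — w2 R w5 and w5 R w1, but not w2 R w1.
Euclidean: no — w2 R w5 and w2 R w6, but not w5 R w6.
Only reflexive holds.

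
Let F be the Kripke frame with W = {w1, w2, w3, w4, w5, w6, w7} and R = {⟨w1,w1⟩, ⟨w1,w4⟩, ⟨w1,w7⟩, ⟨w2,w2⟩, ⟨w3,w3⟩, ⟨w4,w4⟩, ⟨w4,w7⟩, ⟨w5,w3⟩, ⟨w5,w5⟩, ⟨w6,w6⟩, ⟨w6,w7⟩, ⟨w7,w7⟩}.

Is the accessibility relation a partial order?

Reflexive: yes — every world is R-related to itself.
Transitive: yes — every two-step R-path is closed by a direct edge.
Antisymmetric: yes — no distinct pair is related both ways.
So R is a partial order.

Yes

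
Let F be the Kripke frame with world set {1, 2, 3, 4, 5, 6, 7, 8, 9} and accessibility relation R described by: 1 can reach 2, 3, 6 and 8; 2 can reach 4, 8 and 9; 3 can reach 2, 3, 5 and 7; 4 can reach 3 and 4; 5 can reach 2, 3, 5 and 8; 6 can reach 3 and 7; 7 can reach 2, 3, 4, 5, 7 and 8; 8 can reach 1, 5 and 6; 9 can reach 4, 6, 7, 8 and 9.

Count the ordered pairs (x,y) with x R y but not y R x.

Enumerating: (1,2), (1,3), (1,6), (2,4), (2,8), (2,9), (3,2), (4,3), (5,2), (6,3), (6,7), (7,2), … and 8 more.
Total: 20.

20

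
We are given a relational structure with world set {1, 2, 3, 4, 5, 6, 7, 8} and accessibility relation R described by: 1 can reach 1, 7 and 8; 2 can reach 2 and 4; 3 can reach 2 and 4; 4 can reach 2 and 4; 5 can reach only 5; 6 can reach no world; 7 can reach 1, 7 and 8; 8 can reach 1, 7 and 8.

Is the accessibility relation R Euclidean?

Yes

Euclidean: yes — any two successors of a common world are R-related.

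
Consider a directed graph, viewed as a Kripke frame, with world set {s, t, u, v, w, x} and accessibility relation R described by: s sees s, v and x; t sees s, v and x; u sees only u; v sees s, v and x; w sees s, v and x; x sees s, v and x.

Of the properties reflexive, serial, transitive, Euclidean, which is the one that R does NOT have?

Reflexive: no — t is not related to itself.
Serial: yes — every world has a successor (e.g. s R s).
Transitive: yes — every two-step R-path is closed by a direct edge.
Euclidean: yes — any two successors of a common world are R-related.
Only reflexive fails.

reflexive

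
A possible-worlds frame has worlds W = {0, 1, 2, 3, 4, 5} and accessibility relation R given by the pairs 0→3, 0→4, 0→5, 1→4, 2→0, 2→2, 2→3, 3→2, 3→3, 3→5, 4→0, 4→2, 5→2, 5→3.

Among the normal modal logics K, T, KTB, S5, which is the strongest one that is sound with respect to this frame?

K

Reflexive (axiom T): no — 0 is not related to itself.
Symmetric (axiom B): no — 0 R 3 but not 3 R 0.
Euclidean (axiom 5): no — 0 R 3 and 0 R 4, but not 3 R 4.
So F validates K; T would additionally require R to be reflexive. The strongest is K.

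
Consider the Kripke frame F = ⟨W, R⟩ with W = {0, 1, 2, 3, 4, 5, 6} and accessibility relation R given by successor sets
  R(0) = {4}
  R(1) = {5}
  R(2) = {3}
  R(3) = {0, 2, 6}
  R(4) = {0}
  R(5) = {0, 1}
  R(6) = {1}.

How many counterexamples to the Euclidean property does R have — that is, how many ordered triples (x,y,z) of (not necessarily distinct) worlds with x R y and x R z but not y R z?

18

Enumerating: (0,4,4), (1,5,5), (2,3,3), (3,0,0), (3,0,2), (3,0,6), (3,2,0), (3,2,2), (3,2,6), (3,6,0), (3,6,2), (3,6,6), (4,0,0), (5,0,0), (5,0,1), (5,1,0), (5,1,1), (6,1,1).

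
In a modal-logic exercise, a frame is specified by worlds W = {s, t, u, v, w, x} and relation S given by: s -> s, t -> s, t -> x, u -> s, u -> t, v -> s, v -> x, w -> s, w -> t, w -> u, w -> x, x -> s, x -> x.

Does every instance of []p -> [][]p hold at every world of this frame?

No

The schema 4 characterises exactly the transitive frames.
Transitive: no — u S t and t S x, but not u S x.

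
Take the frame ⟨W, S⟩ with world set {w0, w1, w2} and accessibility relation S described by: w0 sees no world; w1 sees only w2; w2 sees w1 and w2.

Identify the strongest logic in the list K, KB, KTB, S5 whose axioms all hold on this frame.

Symmetric (axiom B): yes — every pair in S has its reverse in S.
Reflexive (axiom T): no — w0 is not related to itself.
Euclidean (axiom 5): no — w2 S w1 and w2 S w1, but not w1 S w1.
So F validates K, KB; KTB would additionally require S to be reflexive. The strongest is KB.

KB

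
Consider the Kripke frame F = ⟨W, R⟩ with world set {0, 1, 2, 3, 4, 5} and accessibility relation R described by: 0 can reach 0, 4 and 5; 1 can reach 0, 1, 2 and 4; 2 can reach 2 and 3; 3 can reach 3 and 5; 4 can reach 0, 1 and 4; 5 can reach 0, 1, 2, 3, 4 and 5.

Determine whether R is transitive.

Transitive: no — 0 R 4 and 4 R 1, but not 0 R 1.

No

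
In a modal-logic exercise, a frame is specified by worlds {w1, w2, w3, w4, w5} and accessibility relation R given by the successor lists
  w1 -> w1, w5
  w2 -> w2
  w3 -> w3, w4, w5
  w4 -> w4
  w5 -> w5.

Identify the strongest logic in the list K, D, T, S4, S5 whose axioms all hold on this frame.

Serial (axiom D): yes — every world has a successor (e.g. w1 R w1).
Reflexive (axiom T): yes — every world is R-related to itself.
Transitive (axiom 4): yes — every two-step R-path is closed by a direct edge.
Euclidean (axiom 5): no — w3 R w4 and w3 R w5, but not w4 R w5.
So F validates K, D, T, S4; S5 would additionally require R to be Euclidean. The strongest is S4.

S4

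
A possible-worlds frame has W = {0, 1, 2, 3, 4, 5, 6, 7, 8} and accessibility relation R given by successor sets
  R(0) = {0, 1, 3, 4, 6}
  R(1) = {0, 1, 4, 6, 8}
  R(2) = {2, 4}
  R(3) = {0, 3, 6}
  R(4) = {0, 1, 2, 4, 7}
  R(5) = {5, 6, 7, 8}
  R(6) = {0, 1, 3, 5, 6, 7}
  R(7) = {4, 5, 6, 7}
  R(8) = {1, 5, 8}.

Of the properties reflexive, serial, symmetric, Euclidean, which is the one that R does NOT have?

Euclidean

Reflexive: yes — every world is R-related to itself.
Serial: yes — every world has a successor (e.g. 0 R 0).
Symmetric: yes — every pair in R has its reverse in R.
Euclidean: no — 0 R 1 and 0 R 3, but not 1 R 3.
Only Euclidean fails.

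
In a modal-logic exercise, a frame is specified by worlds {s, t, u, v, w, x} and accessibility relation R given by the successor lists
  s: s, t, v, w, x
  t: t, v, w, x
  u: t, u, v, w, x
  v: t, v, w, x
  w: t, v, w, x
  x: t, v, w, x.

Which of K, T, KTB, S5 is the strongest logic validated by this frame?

Reflexive (axiom T): yes — every world is R-related to itself.
Symmetric (axiom B): no — s R t but not t R s.
Euclidean (axiom 5): no — s R t and s R s, but not t R s.
So F validates K, T; KTB would additionally require R to be symmetric. The strongest is T.

T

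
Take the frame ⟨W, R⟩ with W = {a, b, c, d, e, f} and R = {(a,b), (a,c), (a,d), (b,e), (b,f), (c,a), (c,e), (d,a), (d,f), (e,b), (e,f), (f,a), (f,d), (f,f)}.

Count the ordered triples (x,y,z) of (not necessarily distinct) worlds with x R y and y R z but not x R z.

Enumerating: (a,b,e), (a,b,f), (a,c,a), (a,c,e), (a,d,a), (a,d,f), (b,e,b), (b,f,a), (b,f,d), (c,a,b), (c,a,c), (c,a,d), … and 11 more.
Total: 23.

23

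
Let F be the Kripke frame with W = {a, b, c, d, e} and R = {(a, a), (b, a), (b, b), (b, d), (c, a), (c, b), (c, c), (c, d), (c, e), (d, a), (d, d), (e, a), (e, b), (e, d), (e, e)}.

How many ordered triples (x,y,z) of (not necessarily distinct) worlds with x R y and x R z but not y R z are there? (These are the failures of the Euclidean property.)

20

Enumerating: (b,a,b), (b,a,d), (b,d,b), (c,a,b), (c,a,c), (c,a,d), (c,a,e), (c,b,c), (c,b,e), (c,d,b), (c,d,c), (c,d,e), … and 8 more.
Total: 20.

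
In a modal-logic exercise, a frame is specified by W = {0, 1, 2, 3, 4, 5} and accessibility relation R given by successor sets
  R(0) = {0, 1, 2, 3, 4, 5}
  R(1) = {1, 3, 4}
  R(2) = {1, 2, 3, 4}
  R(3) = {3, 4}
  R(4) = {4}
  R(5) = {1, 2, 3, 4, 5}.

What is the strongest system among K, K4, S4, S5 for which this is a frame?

Transitive (axiom 4): yes — every two-step R-path is closed by a direct edge.
Reflexive (axiom T): yes — every world is R-related to itself.
Euclidean (axiom 5): no — 0 R 1 and 0 R 2, but not 1 R 2.
So F validates K, K4, S4; S5 would additionally require R to be Euclidean. The strongest is S4.

S4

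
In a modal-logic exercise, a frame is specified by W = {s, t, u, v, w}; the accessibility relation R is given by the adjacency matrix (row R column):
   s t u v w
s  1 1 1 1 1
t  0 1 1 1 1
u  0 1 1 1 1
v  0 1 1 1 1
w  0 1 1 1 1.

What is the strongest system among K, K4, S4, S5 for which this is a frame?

Transitive (axiom 4): yes — every two-step R-path is closed by a direct edge.
Reflexive (axiom T): yes — every world is R-related to itself.
Euclidean (axiom 5): no — s R t and s R s, but not t R s.
So F validates K, K4, S4; S5 would additionally require R to be Euclidean. The strongest is S4.

S4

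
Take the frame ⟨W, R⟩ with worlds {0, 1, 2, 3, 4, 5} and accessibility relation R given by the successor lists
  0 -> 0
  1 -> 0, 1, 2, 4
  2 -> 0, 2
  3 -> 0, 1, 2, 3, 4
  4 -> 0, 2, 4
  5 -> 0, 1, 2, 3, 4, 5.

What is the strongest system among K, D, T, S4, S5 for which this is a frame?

Serial (axiom D): yes — every world has a successor (e.g. 0 R 0).
Reflexive (axiom T): yes — every world is R-related to itself.
Transitive (axiom 4): yes — every two-step R-path is closed by a direct edge.
Euclidean (axiom 5): no — 1 R 0 and 1 R 2, but not 0 R 2.
So F validates K, D, T, S4; S5 would additionally require R to be Euclidean. The strongest is S4.

S4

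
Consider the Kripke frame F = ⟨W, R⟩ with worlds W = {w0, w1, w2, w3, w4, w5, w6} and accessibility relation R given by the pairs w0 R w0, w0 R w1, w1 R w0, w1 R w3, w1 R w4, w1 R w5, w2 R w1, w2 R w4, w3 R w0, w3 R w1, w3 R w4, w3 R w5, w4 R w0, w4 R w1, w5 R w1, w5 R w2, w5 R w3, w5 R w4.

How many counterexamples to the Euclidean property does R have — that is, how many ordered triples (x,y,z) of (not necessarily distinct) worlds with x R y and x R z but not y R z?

29

Enumerating: (w0,w1,w1), (w1,w0,w3), (w1,w0,w4), (w1,w0,w5), (w1,w3,w3), (w1,w4,w3), (w1,w4,w4), (w1,w4,w5), (w1,w5,w0), (w1,w5,w5), (w2,w1,w1), (w2,w4,w4), … and 17 more.
Total: 29.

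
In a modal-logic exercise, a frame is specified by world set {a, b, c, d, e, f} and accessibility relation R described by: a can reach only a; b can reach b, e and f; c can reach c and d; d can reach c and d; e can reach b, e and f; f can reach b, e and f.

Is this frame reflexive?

Yes

Reflexive: yes — every world is R-related to itself.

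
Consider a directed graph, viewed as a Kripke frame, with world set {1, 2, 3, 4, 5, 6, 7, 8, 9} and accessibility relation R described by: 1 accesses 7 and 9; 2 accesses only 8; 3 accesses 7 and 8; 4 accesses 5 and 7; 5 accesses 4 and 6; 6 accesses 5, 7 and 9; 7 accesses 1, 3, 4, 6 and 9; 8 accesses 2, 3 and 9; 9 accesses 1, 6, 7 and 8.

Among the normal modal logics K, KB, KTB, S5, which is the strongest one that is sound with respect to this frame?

Symmetric (axiom B): yes — every pair in R has its reverse in R.
Reflexive (axiom T): no — 1 is not related to itself.
Euclidean (axiom 5): no — 3 R 7 and 3 R 8, but not 7 R 8.
So F validates K, KB; KTB would additionally require R to be reflexive. The strongest is KB.

KB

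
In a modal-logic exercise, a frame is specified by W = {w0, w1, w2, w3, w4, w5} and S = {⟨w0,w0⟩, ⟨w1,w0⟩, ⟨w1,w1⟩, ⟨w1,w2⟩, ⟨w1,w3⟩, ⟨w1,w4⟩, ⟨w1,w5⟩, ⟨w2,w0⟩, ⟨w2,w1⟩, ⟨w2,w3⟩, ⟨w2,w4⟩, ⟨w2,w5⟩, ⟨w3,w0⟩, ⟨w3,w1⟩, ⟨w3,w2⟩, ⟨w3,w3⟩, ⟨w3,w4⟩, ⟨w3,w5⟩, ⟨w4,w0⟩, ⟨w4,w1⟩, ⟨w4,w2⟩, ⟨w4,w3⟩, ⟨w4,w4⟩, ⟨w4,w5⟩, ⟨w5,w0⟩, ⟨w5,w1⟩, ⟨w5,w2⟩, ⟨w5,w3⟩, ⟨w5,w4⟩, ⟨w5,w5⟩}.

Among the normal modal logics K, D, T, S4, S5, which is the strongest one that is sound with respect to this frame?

Serial (axiom D): yes — every world has a successor (e.g. w0 S w0).
Reflexive (axiom T): no — w2 is not related to itself.
Transitive (axiom 4): no — w2 S w1 and w1 S w2, but not w2 S w2.
Euclidean (axiom 5): no — w1 S w0 and w1 S w2, but not w0 S w2.
So F validates K, D; T would additionally require S to be reflexive. The strongest is D.

D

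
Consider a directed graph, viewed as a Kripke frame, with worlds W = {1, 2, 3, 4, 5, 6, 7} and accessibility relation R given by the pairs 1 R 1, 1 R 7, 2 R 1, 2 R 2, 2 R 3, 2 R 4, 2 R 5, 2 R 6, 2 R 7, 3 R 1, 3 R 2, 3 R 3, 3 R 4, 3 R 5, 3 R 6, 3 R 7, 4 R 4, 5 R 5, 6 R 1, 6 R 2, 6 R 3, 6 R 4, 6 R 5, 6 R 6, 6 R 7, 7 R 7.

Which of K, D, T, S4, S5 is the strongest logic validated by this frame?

S4

Serial (axiom D): yes — every world has a successor (e.g. 1 R 1).
Reflexive (axiom T): yes — every world is R-related to itself.
Transitive (axiom 4): yes — every two-step R-path is closed by a direct edge.
Euclidean (axiom 5): no — 2 R 1 and 2 R 3, but not 1 R 3.
So F validates K, D, T, S4; S5 would additionally require R to be Euclidean. The strongest is S4.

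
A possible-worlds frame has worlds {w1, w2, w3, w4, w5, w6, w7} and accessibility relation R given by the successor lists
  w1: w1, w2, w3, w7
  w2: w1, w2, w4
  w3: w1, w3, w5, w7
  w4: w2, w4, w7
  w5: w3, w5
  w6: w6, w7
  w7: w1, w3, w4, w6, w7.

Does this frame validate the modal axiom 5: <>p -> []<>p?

No

By correspondence theory, 5 is valid on a frame iff R is Euclidean.
Euclidean: no — w1 R w2 and w1 R w3, but not w2 R w3.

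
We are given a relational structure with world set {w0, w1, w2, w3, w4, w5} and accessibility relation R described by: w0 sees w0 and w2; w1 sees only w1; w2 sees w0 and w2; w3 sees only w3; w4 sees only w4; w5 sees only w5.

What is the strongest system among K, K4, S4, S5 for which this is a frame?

S5

Transitive (axiom 4): yes — every two-step R-path is closed by a direct edge.
Reflexive (axiom T): yes — every world is R-related to itself.
Euclidean (axiom 5): yes — any two successors of a common world are R-related.
So F validates K, K4, S4, S5. The strongest is S5.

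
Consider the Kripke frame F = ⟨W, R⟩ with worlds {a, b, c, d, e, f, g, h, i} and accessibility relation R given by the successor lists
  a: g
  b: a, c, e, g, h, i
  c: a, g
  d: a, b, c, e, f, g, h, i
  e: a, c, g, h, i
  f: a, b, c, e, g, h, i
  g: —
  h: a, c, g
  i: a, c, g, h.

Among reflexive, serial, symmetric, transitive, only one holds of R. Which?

Reflexive: no — a is not related to itself.
Serial: no — g has no R-successor.
Symmetric: no — a R g but not g R a.
Transitive: yes — every two-step R-path is closed by a direct edge.
Only transitive holds.

transitive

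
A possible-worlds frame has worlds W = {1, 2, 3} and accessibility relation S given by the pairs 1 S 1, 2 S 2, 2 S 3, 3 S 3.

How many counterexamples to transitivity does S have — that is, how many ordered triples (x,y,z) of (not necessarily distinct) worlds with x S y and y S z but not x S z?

S is transitive; there are no such tuples.

0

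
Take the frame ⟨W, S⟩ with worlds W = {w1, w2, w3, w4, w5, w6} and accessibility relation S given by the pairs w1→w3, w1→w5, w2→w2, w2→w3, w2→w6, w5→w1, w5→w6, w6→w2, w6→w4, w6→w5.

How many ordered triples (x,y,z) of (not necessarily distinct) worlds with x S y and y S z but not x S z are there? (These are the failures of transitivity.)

13

Enumerating: (w1,w5,w1), (w1,w5,w6), (w2,w6,w4), (w2,w6,w5), (w5,w1,w3), (w5,w1,w5), (w5,w6,w2), (w5,w6,w4), (w5,w6,w5), (w6,w2,w3), (w6,w2,w6), (w6,w5,w1), (w6,w5,w6).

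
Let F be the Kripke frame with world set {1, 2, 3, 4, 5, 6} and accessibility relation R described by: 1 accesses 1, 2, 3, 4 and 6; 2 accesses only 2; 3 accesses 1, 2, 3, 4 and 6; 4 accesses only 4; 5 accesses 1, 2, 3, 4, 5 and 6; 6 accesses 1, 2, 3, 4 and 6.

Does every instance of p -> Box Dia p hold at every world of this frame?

The schema B characterises exactly the symmetric frames.
Symmetric: no — 1 R 2 but not 2 R 1.

No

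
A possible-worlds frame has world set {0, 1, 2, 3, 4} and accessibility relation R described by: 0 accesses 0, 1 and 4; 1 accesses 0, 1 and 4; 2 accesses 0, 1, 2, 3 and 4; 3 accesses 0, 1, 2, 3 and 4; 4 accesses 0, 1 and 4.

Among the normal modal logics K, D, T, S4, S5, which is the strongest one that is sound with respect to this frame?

S4

Serial (axiom D): yes — every world has a successor (e.g. 0 R 0).
Reflexive (axiom T): yes — every world is R-related to itself.
Transitive (axiom 4): yes — every two-step R-path is closed by a direct edge.
Euclidean (axiom 5): no — 2 R 0 and 2 R 3, but not 0 R 3.
So F validates K, D, T, S4; S5 would additionally require R to be Euclidean. The strongest is S4.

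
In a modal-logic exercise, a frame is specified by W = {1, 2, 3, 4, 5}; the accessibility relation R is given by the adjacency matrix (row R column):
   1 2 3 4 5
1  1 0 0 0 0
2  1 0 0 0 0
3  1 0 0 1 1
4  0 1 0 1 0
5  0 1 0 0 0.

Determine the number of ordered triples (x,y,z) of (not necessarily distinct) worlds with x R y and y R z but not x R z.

Enumerating: (3,4,2), (3,5,2), (4,2,1), (5,2,1).

4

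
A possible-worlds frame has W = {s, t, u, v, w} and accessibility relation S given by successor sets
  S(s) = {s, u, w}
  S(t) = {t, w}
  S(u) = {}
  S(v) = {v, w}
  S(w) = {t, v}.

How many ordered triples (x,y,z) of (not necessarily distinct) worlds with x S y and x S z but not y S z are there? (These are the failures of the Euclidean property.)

Enumerating: (s,u,s), (s,u,u), (s,u,w), (s,w,s), (s,w,u), (s,w,w), (t,w,w), (v,w,w), (w,t,v), (w,v,t).

10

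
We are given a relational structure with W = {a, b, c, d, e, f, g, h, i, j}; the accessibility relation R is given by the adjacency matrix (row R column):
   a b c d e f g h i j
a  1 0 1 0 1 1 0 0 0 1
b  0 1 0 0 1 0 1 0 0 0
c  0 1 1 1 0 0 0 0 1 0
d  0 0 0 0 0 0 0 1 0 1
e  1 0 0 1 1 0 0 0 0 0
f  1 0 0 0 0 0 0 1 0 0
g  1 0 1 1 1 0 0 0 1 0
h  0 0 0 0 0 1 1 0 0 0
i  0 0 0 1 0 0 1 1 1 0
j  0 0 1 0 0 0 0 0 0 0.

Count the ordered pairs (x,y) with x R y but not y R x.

Enumerating: (a,c), (a,j), (b,e), (b,g), (c,b), (c,d), (c,i), (d,h), (d,j), (e,d), (g,a), (g,c), (g,d), (g,e), (h,g), (i,d), (i,h), (j,c).

18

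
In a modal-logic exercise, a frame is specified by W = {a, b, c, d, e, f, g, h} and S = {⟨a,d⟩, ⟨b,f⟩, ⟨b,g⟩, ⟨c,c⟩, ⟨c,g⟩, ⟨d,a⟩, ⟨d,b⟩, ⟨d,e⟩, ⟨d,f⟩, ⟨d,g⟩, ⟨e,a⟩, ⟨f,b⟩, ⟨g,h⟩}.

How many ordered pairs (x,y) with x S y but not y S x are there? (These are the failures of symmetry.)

8

Enumerating: (b,g), (c,g), (d,b), (d,e), (d,f), (d,g), (e,a), (g,h).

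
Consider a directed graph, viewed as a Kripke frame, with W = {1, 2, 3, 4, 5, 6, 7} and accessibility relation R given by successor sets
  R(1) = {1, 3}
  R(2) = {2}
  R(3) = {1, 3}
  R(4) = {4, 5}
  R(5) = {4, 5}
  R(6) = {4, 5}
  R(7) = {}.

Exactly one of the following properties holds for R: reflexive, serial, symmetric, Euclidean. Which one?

Euclidean

Reflexive: no — 6 is not related to itself.
Serial: no — 7 has no R-successor.
Symmetric: no — 6 R 4 but not 4 R 6.
Euclidean: yes — any two successors of a common world are R-related.
Only Euclidean holds.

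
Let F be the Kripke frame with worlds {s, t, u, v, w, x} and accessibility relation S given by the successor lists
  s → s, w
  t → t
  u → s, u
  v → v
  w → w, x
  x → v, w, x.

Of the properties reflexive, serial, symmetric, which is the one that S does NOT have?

symmetric

Reflexive: yes — every world is S-related to itself.
Serial: yes — every world has a successor (e.g. s S s).
Symmetric: no — s S w but not w S s.
Only symmetric fails.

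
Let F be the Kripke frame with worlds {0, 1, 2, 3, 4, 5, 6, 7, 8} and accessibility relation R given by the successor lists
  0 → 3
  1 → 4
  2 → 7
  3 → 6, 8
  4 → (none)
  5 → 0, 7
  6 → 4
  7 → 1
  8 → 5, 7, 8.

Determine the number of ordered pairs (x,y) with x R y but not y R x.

11

Enumerating: (0,3), (1,4), (2,7), (3,6), (3,8), (5,0), (5,7), (6,4), (7,1), (8,5), (8,7).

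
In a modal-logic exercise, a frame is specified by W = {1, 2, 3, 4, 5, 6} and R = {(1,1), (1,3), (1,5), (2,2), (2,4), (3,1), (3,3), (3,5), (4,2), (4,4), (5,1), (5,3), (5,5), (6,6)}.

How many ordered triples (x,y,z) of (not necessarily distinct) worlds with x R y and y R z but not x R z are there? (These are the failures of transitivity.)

0

R is transitive; there are no such tuples.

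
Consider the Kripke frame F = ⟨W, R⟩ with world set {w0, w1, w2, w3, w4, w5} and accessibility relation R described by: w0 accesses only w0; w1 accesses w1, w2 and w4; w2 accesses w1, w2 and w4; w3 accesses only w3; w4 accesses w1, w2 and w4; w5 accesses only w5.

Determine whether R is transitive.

Yes

Transitive: yes — every two-step R-path is closed by a direct edge.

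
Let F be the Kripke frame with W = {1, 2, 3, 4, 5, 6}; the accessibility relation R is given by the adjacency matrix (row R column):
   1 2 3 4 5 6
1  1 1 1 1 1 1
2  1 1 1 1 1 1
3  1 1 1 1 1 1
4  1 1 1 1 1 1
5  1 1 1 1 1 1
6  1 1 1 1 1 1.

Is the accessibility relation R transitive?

Transitive: yes — every two-step R-path is closed by a direct edge.

Yes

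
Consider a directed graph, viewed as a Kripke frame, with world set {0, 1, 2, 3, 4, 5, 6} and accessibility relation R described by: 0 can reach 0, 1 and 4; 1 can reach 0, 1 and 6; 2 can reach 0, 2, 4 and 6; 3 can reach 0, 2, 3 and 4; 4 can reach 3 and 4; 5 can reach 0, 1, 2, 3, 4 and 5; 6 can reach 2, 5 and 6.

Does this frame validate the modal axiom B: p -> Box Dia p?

The schema B characterises exactly the symmetric frames.
Symmetric: no — 0 R 4 but not 4 R 0.

No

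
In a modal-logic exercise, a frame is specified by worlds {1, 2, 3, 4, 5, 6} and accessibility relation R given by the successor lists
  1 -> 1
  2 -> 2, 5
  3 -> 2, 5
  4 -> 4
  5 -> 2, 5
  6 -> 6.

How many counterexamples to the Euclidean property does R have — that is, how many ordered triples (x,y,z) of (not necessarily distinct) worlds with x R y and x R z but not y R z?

0

R is Euclidean; there are no such tuples.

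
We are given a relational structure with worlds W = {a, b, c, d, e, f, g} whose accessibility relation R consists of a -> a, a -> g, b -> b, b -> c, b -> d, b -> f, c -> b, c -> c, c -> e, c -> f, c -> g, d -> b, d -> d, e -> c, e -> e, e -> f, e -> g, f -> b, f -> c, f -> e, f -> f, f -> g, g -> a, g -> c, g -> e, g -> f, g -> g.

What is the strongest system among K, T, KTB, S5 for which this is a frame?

KTB

Reflexive (axiom T): yes — every world is R-related to itself.
Symmetric (axiom B): yes — every pair in R has its reverse in R.
Euclidean (axiom 5): no — b R c and b R d, but not c R d.
So F validates K, T, KTB; S5 would additionally require R to be Euclidean. The strongest is KTB.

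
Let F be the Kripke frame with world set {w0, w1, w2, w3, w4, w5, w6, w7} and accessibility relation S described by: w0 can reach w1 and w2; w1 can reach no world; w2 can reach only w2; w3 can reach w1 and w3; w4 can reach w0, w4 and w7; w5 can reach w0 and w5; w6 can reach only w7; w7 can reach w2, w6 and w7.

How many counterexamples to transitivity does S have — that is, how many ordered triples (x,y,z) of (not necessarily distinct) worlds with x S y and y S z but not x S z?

Enumerating: (w4,w0,w1), (w4,w0,w2), (w4,w7,w2), (w4,w7,w6), (w5,w0,w1), (w5,w0,w2), (w6,w7,w2), (w6,w7,w6).

8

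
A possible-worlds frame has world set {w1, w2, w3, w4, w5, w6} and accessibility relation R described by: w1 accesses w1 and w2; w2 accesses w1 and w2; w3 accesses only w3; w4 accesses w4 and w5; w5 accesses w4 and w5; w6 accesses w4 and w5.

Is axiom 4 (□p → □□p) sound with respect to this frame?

Axiom 4 corresponds to the accessibility relation being transitive.
Transitive: yes — every two-step R-path is closed by a direct edge.

Yes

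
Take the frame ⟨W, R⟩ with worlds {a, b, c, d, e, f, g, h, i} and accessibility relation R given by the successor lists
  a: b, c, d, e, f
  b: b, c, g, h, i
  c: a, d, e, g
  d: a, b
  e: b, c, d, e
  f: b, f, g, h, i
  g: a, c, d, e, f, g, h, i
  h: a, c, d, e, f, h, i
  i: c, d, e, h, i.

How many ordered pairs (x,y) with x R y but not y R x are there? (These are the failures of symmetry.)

25

Enumerating: (a,b), (a,e), (a,f), (b,c), (b,g), (b,h), (b,i), (c,d), (d,b), (e,b), (e,d), (f,b), … and 13 more.
Total: 25.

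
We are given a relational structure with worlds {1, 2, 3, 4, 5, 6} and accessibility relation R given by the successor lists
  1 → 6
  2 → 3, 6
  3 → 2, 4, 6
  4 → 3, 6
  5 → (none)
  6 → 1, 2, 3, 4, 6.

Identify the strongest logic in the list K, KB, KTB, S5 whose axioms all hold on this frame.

Symmetric (axiom B): yes — every pair in R has its reverse in R.
Reflexive (axiom T): no — 1 is not related to itself.
Euclidean (axiom 5): no — 3 R 2 and 3 R 4, but not 2 R 4.
So F validates K, KB; KTB would additionally require R to be reflexive. The strongest is KB.

KB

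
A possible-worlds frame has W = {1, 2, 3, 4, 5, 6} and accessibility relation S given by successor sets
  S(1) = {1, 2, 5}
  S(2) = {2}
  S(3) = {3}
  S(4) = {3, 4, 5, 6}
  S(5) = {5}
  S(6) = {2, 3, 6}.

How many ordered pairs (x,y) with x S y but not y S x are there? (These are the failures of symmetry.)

Enumerating: (1,2), (1,5), (4,3), (4,5), (4,6), (6,2), (6,3).

7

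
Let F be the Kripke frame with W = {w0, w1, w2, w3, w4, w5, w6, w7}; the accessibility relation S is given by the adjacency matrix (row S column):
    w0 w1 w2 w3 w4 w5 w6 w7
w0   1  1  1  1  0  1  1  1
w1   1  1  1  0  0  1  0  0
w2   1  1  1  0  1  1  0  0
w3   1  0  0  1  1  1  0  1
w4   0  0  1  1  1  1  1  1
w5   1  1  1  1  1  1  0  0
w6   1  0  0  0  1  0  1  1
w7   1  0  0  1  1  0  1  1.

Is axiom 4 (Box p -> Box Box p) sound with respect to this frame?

No

Axiom 4 corresponds to the accessibility relation being transitive.
Transitive: no — w0 S w2 and w2 S w4, but not w0 S w4.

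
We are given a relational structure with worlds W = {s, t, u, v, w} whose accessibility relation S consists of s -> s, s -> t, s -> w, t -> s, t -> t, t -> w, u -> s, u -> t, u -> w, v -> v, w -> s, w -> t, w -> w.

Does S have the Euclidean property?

Yes

Euclidean: yes — any two successors of a common world are S-related.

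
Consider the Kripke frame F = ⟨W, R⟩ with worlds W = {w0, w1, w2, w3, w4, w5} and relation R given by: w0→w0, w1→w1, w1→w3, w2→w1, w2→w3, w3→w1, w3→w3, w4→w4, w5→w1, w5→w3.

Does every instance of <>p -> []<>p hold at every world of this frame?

Axiom 5 corresponds to the accessibility relation being Euclidean.
Euclidean: yes — any two successors of a common world are R-related.

Yes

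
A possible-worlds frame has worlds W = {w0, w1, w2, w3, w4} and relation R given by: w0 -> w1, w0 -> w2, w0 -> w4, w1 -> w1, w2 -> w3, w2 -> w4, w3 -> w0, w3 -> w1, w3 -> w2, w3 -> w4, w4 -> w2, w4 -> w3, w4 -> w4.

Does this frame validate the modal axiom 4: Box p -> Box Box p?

Axiom 4 corresponds to the accessibility relation being transitive.
Transitive: no — w0 R w2 and w2 R w3, but not w0 R w3.

No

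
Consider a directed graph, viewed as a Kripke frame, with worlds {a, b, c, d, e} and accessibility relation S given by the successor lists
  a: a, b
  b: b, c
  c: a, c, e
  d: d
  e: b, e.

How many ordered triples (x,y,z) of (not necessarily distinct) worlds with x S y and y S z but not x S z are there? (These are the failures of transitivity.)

6

Enumerating: (a,b,c), (b,c,a), (b,c,e), (c,a,b), (c,e,b), (e,b,c).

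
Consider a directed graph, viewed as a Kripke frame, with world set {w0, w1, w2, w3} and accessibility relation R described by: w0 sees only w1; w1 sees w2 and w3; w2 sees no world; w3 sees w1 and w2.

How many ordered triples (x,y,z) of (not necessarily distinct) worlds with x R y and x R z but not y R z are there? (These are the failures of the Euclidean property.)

Enumerating: (w0,w1,w1), (w1,w2,w2), (w1,w2,w3), (w1,w3,w3), (w3,w1,w1), (w3,w2,w1), (w3,w2,w2).

7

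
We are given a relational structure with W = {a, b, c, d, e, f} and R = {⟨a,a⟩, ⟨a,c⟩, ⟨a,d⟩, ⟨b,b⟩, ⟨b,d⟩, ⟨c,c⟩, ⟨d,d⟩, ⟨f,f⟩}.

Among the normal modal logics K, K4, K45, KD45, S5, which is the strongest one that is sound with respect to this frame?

K4

Transitive (axiom 4): yes — every two-step R-path is closed by a direct edge.
Euclidean (axiom 5): no — a R c and a R d, but not c R d.
Serial (axiom D): no — e has no R-successor.
Reflexive (axiom T): no — e is not related to itself.
So F validates K, K4; K45 would additionally require R to be Euclidean. The strongest is K4.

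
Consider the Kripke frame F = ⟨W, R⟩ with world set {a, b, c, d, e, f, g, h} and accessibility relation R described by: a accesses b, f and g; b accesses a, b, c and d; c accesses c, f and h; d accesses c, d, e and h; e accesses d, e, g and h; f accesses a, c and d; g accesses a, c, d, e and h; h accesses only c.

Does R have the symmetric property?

No

Symmetric: no — b R c but not c R b.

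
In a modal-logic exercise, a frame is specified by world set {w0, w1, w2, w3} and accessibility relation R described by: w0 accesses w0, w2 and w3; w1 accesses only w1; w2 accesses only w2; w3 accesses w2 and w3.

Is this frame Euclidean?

Euclidean: no — w0 R w2 and w0 R w3, but not w2 R w3.

No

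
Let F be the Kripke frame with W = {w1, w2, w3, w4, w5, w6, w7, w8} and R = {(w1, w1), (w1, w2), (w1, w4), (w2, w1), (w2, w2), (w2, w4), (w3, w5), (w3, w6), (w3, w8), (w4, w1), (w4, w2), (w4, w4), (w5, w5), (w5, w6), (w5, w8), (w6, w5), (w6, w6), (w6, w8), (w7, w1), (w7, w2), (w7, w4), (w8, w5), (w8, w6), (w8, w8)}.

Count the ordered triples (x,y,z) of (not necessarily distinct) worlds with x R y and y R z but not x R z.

R is transitive; there are no such tuples.

0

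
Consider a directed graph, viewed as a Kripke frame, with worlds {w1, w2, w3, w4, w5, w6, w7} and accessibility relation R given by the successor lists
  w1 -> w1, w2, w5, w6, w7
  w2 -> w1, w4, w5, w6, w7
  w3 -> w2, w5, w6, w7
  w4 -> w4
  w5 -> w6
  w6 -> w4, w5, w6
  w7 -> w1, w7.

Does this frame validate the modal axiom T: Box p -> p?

Axiom T corresponds to the accessibility relation being reflexive.
Reflexive: no — w2 is not related to itself.

No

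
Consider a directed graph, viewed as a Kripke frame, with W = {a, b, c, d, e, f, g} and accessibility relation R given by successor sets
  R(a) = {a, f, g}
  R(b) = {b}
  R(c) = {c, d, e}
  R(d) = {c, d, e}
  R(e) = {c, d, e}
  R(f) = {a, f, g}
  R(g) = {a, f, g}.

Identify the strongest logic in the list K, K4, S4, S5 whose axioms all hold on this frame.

S5

Transitive (axiom 4): yes — every two-step R-path is closed by a direct edge.
Reflexive (axiom T): yes — every world is R-related to itself.
Euclidean (axiom 5): yes — any two successors of a common world are R-related.
So F validates K, K4, S4, S5. The strongest is S5.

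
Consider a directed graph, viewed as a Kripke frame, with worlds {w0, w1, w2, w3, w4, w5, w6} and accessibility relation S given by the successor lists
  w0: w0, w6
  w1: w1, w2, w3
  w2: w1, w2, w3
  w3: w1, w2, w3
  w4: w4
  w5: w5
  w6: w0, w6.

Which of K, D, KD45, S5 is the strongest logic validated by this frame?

Serial (axiom D): yes — every world has a successor (e.g. w0 S w0).
Euclidean (axiom 5): yes — any two successors of a common world are S-related.
Transitive (axiom 4): yes — every two-step S-path is closed by a direct edge.
Reflexive (axiom T): yes — every world is S-related to itself.
So F validates K, D, KD45, S5. The strongest is S5.

S5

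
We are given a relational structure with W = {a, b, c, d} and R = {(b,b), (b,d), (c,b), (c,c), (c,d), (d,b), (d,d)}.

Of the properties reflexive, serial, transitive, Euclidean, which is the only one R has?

Reflexive: no — a is not related to itself.
Serial: no — a has no R-successor.
Transitive: yes — every two-step R-path is closed by a direct edge.
Euclidean: no — c R b and c R c, but not b R c.
Only transitive holds.

transitive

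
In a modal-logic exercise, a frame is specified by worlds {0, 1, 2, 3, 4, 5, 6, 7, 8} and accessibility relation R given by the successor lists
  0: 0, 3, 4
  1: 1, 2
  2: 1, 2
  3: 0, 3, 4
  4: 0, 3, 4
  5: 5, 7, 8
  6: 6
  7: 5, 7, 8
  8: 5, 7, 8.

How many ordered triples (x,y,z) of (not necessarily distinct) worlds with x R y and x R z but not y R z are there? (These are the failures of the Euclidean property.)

0

R is Euclidean; there are no such tuples.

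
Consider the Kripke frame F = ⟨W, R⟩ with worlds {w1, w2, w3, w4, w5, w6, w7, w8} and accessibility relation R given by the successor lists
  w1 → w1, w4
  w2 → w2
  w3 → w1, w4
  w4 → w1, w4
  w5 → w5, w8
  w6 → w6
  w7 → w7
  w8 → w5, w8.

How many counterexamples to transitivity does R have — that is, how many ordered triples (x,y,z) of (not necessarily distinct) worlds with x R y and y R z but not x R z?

R is transitive; there are no such tuples.

0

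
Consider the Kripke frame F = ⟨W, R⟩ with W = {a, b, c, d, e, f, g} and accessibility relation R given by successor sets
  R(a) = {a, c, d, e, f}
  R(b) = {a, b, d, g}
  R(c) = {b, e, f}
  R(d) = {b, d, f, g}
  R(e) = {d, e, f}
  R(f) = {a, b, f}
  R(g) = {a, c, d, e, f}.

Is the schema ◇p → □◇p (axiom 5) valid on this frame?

The schema 5 characterises exactly the Euclidean frames.
Euclidean: no — a R c and a R d, but not c R d.

No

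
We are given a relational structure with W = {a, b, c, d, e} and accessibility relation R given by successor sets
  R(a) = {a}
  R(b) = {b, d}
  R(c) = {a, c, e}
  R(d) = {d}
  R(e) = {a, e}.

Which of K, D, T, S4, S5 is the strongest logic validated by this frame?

S4

Serial (axiom D): yes — every world has a successor (e.g. a R a).
Reflexive (axiom T): yes — every world is R-related to itself.
Transitive (axiom 4): yes — every two-step R-path is closed by a direct edge.
Euclidean (axiom 5): no — c R a and c R e, but not a R e.
So F validates K, D, T, S4; S5 would additionally require R to be Euclidean. The strongest is S4.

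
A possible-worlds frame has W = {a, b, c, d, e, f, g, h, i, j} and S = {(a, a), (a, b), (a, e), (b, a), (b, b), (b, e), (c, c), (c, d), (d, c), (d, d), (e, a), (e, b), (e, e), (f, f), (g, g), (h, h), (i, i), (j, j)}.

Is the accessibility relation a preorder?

Yes

Reflexive: yes — every world is S-related to itself.
Transitive: yes — every two-step S-path is closed by a direct edge.
So S is a preorder.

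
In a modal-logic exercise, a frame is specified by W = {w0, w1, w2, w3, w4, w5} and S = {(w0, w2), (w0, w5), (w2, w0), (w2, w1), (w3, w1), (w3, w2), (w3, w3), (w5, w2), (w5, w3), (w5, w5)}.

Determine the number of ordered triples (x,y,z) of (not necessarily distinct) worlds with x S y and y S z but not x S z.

Enumerating: (w0,w2,w0), (w0,w2,w1), (w0,w5,w3), (w2,w0,w2), (w2,w0,w5), (w3,w2,w0), (w5,w2,w0), (w5,w2,w1), (w5,w3,w1).

9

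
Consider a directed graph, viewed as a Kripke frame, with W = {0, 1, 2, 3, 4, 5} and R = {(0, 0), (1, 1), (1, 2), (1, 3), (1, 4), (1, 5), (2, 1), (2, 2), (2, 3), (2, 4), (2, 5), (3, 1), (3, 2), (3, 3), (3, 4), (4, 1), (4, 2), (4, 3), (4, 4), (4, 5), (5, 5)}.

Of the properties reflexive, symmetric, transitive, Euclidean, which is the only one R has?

Reflexive: yes — every world is R-related to itself.
Symmetric: no — 1 R 5 but not 5 R 1.
Transitive: no — 3 R 1 and 1 R 5, but not 3 R 5.
Euclidean: no — 1 R 3 and 1 R 5, but not 3 R 5.
Only reflexive holds.

reflexive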